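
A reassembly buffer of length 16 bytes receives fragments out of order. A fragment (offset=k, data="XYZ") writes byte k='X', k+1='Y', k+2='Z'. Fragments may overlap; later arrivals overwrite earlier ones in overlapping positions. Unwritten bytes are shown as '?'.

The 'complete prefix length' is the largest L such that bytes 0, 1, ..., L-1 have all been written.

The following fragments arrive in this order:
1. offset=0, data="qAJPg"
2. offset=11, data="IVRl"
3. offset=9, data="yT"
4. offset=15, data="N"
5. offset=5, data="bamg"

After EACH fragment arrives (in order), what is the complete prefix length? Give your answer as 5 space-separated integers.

Answer: 5 5 5 5 16

Derivation:
Fragment 1: offset=0 data="qAJPg" -> buffer=qAJPg??????????? -> prefix_len=5
Fragment 2: offset=11 data="IVRl" -> buffer=qAJPg??????IVRl? -> prefix_len=5
Fragment 3: offset=9 data="yT" -> buffer=qAJPg????yTIVRl? -> prefix_len=5
Fragment 4: offset=15 data="N" -> buffer=qAJPg????yTIVRlN -> prefix_len=5
Fragment 5: offset=5 data="bamg" -> buffer=qAJPgbamgyTIVRlN -> prefix_len=16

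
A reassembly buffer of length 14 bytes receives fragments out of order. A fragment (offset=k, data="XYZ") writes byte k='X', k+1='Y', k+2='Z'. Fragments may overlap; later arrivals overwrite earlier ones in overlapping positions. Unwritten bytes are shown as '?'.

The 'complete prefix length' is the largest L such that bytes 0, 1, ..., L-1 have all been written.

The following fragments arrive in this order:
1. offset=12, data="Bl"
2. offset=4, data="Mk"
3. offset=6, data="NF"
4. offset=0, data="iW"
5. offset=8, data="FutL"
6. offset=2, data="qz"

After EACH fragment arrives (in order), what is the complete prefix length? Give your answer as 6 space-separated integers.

Fragment 1: offset=12 data="Bl" -> buffer=????????????Bl -> prefix_len=0
Fragment 2: offset=4 data="Mk" -> buffer=????Mk??????Bl -> prefix_len=0
Fragment 3: offset=6 data="NF" -> buffer=????MkNF????Bl -> prefix_len=0
Fragment 4: offset=0 data="iW" -> buffer=iW??MkNF????Bl -> prefix_len=2
Fragment 5: offset=8 data="FutL" -> buffer=iW??MkNFFutLBl -> prefix_len=2
Fragment 6: offset=2 data="qz" -> buffer=iWqzMkNFFutLBl -> prefix_len=14

Answer: 0 0 0 2 2 14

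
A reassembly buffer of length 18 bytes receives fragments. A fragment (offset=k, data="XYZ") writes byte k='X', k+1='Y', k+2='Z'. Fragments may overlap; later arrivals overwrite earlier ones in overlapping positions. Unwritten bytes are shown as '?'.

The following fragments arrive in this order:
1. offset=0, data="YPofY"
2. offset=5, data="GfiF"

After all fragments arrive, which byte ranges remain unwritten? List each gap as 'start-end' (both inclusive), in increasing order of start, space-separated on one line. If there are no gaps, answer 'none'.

Fragment 1: offset=0 len=5
Fragment 2: offset=5 len=4
Gaps: 9-17

Answer: 9-17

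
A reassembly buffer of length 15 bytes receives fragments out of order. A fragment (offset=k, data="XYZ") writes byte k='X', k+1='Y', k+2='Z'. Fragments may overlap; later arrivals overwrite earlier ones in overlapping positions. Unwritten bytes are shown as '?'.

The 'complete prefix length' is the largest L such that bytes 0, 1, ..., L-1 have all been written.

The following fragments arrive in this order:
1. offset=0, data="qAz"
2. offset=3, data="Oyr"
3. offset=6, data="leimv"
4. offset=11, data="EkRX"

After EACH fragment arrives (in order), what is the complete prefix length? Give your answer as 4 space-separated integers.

Fragment 1: offset=0 data="qAz" -> buffer=qAz???????????? -> prefix_len=3
Fragment 2: offset=3 data="Oyr" -> buffer=qAzOyr????????? -> prefix_len=6
Fragment 3: offset=6 data="leimv" -> buffer=qAzOyrleimv???? -> prefix_len=11
Fragment 4: offset=11 data="EkRX" -> buffer=qAzOyrleimvEkRX -> prefix_len=15

Answer: 3 6 11 15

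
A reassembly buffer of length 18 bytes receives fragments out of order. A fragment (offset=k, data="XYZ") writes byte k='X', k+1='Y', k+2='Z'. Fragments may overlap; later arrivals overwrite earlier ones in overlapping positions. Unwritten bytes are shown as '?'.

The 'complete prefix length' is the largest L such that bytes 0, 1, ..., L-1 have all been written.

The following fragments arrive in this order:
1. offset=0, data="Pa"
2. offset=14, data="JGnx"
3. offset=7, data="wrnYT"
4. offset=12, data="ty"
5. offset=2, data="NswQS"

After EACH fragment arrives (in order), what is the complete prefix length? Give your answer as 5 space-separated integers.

Answer: 2 2 2 2 18

Derivation:
Fragment 1: offset=0 data="Pa" -> buffer=Pa???????????????? -> prefix_len=2
Fragment 2: offset=14 data="JGnx" -> buffer=Pa????????????JGnx -> prefix_len=2
Fragment 3: offset=7 data="wrnYT" -> buffer=Pa?????wrnYT??JGnx -> prefix_len=2
Fragment 4: offset=12 data="ty" -> buffer=Pa?????wrnYTtyJGnx -> prefix_len=2
Fragment 5: offset=2 data="NswQS" -> buffer=PaNswQSwrnYTtyJGnx -> prefix_len=18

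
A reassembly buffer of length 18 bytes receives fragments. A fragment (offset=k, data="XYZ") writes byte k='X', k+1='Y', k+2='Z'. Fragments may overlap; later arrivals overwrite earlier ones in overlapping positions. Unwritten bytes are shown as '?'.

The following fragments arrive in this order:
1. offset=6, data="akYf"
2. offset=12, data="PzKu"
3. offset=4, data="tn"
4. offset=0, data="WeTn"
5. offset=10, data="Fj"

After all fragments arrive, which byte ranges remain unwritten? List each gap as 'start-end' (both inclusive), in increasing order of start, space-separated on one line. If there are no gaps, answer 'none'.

Fragment 1: offset=6 len=4
Fragment 2: offset=12 len=4
Fragment 3: offset=4 len=2
Fragment 4: offset=0 len=4
Fragment 5: offset=10 len=2
Gaps: 16-17

Answer: 16-17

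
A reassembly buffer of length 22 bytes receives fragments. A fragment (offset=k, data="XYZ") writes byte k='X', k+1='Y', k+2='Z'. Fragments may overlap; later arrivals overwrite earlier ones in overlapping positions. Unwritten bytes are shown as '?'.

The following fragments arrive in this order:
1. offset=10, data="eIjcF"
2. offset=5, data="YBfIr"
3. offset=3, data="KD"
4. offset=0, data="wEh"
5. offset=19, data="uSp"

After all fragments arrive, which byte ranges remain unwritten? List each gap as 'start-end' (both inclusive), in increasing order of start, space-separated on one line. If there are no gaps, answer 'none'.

Answer: 15-18

Derivation:
Fragment 1: offset=10 len=5
Fragment 2: offset=5 len=5
Fragment 3: offset=3 len=2
Fragment 4: offset=0 len=3
Fragment 5: offset=19 len=3
Gaps: 15-18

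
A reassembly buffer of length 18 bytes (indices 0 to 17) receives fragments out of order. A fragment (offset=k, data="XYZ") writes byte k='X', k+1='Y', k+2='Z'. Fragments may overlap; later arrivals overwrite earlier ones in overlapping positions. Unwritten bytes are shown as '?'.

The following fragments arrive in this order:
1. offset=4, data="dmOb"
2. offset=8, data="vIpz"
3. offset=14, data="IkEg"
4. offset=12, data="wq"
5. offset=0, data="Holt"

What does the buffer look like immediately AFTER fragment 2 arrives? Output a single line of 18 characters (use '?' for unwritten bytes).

Answer: ????dmObvIpz??????

Derivation:
Fragment 1: offset=4 data="dmOb" -> buffer=????dmOb??????????
Fragment 2: offset=8 data="vIpz" -> buffer=????dmObvIpz??????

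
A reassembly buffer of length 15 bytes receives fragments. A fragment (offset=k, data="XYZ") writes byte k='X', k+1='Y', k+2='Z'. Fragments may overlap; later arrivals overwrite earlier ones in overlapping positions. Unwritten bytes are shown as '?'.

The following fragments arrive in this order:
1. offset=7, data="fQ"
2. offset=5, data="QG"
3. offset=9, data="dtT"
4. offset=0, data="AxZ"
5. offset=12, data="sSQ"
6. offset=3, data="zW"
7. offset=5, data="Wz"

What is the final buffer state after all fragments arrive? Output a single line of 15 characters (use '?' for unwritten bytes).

Fragment 1: offset=7 data="fQ" -> buffer=???????fQ??????
Fragment 2: offset=5 data="QG" -> buffer=?????QGfQ??????
Fragment 3: offset=9 data="dtT" -> buffer=?????QGfQdtT???
Fragment 4: offset=0 data="AxZ" -> buffer=AxZ??QGfQdtT???
Fragment 5: offset=12 data="sSQ" -> buffer=AxZ??QGfQdtTsSQ
Fragment 6: offset=3 data="zW" -> buffer=AxZzWQGfQdtTsSQ
Fragment 7: offset=5 data="Wz" -> buffer=AxZzWWzfQdtTsSQ

Answer: AxZzWWzfQdtTsSQ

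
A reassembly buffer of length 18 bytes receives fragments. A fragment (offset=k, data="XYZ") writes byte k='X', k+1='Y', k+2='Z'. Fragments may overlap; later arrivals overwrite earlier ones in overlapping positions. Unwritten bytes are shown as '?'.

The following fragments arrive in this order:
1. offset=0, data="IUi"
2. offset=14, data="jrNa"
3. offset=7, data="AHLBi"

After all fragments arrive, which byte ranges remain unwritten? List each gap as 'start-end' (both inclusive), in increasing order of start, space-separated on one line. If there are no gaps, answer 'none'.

Fragment 1: offset=0 len=3
Fragment 2: offset=14 len=4
Fragment 3: offset=7 len=5
Gaps: 3-6 12-13

Answer: 3-6 12-13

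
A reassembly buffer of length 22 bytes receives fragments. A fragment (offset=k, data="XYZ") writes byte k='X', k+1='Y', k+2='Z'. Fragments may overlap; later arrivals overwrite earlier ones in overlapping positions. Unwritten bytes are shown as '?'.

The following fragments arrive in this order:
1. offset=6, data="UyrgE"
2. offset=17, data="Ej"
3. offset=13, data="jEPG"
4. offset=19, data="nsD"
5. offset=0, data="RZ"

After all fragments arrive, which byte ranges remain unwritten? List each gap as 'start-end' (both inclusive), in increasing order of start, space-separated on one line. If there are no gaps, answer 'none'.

Answer: 2-5 11-12

Derivation:
Fragment 1: offset=6 len=5
Fragment 2: offset=17 len=2
Fragment 3: offset=13 len=4
Fragment 4: offset=19 len=3
Fragment 5: offset=0 len=2
Gaps: 2-5 11-12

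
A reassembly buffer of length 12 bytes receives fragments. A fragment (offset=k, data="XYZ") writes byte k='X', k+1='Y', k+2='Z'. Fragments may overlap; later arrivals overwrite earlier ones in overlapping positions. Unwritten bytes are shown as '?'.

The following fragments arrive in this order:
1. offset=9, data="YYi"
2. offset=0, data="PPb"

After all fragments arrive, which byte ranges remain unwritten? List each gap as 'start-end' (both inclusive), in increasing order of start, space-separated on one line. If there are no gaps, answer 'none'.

Fragment 1: offset=9 len=3
Fragment 2: offset=0 len=3
Gaps: 3-8

Answer: 3-8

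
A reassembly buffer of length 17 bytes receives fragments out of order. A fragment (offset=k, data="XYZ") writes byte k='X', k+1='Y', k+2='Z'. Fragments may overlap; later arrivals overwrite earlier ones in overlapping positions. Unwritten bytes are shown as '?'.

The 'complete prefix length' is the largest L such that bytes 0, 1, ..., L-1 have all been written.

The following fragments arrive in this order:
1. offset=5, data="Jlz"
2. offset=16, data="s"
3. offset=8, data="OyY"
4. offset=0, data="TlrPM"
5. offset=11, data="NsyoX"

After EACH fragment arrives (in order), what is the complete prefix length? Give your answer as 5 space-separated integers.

Fragment 1: offset=5 data="Jlz" -> buffer=?????Jlz????????? -> prefix_len=0
Fragment 2: offset=16 data="s" -> buffer=?????Jlz????????s -> prefix_len=0
Fragment 3: offset=8 data="OyY" -> buffer=?????JlzOyY?????s -> prefix_len=0
Fragment 4: offset=0 data="TlrPM" -> buffer=TlrPMJlzOyY?????s -> prefix_len=11
Fragment 5: offset=11 data="NsyoX" -> buffer=TlrPMJlzOyYNsyoXs -> prefix_len=17

Answer: 0 0 0 11 17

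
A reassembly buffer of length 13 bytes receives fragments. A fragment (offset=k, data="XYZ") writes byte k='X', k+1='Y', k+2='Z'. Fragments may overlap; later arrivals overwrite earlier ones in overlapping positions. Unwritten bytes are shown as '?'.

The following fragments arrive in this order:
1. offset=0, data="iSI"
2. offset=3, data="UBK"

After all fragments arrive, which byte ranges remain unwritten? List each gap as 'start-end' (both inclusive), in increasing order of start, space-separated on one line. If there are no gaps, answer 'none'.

Answer: 6-12

Derivation:
Fragment 1: offset=0 len=3
Fragment 2: offset=3 len=3
Gaps: 6-12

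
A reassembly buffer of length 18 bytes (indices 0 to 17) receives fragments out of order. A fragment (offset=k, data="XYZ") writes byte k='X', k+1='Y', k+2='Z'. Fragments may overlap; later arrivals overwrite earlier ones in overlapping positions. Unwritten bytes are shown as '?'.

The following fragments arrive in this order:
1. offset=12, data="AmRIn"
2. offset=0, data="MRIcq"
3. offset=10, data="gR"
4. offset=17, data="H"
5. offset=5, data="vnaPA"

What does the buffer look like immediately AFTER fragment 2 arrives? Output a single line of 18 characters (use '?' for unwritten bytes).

Answer: MRIcq???????AmRIn?

Derivation:
Fragment 1: offset=12 data="AmRIn" -> buffer=????????????AmRIn?
Fragment 2: offset=0 data="MRIcq" -> buffer=MRIcq???????AmRIn?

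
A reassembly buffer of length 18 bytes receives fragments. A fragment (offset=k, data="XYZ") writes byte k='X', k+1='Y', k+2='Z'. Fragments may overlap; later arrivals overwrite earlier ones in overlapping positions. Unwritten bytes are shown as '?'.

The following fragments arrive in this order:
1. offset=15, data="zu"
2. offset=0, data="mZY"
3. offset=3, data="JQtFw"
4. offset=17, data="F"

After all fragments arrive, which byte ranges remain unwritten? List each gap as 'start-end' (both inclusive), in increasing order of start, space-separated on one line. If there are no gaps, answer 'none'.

Fragment 1: offset=15 len=2
Fragment 2: offset=0 len=3
Fragment 3: offset=3 len=5
Fragment 4: offset=17 len=1
Gaps: 8-14

Answer: 8-14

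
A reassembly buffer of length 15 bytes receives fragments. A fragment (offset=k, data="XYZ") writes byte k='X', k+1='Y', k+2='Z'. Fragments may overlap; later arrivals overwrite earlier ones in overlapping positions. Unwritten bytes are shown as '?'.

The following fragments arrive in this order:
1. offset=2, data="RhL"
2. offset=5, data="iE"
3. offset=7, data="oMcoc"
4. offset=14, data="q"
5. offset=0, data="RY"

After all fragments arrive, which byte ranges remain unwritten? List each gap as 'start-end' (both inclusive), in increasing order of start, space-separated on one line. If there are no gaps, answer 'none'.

Fragment 1: offset=2 len=3
Fragment 2: offset=5 len=2
Fragment 3: offset=7 len=5
Fragment 4: offset=14 len=1
Fragment 5: offset=0 len=2
Gaps: 12-13

Answer: 12-13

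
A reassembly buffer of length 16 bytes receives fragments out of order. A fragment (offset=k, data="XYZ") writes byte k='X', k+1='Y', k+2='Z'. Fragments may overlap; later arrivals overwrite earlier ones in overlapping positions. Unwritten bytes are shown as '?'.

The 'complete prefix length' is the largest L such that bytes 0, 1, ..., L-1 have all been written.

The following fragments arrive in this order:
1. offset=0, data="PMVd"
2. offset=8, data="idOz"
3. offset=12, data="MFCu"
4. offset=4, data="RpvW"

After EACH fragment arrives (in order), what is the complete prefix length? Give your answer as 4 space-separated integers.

Answer: 4 4 4 16

Derivation:
Fragment 1: offset=0 data="PMVd" -> buffer=PMVd???????????? -> prefix_len=4
Fragment 2: offset=8 data="idOz" -> buffer=PMVd????idOz???? -> prefix_len=4
Fragment 3: offset=12 data="MFCu" -> buffer=PMVd????idOzMFCu -> prefix_len=4
Fragment 4: offset=4 data="RpvW" -> buffer=PMVdRpvWidOzMFCu -> prefix_len=16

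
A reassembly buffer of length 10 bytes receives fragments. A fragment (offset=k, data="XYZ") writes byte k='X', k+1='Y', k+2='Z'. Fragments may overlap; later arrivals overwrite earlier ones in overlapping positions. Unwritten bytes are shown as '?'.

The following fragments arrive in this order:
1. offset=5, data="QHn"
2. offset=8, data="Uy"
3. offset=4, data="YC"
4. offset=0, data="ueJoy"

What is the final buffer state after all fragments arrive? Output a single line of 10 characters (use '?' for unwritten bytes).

Fragment 1: offset=5 data="QHn" -> buffer=?????QHn??
Fragment 2: offset=8 data="Uy" -> buffer=?????QHnUy
Fragment 3: offset=4 data="YC" -> buffer=????YCHnUy
Fragment 4: offset=0 data="ueJoy" -> buffer=ueJoyCHnUy

Answer: ueJoyCHnUy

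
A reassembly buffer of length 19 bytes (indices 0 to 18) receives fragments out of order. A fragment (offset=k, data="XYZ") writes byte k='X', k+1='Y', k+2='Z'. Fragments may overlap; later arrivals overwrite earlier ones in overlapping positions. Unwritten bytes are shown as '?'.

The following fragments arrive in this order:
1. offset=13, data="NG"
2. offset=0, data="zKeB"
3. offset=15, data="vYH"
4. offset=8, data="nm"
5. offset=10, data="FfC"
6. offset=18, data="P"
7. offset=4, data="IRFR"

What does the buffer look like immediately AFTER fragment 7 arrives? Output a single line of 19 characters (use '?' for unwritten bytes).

Answer: zKeBIRFRnmFfCNGvYHP

Derivation:
Fragment 1: offset=13 data="NG" -> buffer=?????????????NG????
Fragment 2: offset=0 data="zKeB" -> buffer=zKeB?????????NG????
Fragment 3: offset=15 data="vYH" -> buffer=zKeB?????????NGvYH?
Fragment 4: offset=8 data="nm" -> buffer=zKeB????nm???NGvYH?
Fragment 5: offset=10 data="FfC" -> buffer=zKeB????nmFfCNGvYH?
Fragment 6: offset=18 data="P" -> buffer=zKeB????nmFfCNGvYHP
Fragment 7: offset=4 data="IRFR" -> buffer=zKeBIRFRnmFfCNGvYHP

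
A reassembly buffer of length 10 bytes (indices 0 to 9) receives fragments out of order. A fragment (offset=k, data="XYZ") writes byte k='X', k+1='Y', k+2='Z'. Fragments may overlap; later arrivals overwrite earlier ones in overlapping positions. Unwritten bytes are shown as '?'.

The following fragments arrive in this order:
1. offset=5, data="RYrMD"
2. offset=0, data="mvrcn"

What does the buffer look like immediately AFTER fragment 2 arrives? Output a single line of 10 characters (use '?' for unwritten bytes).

Answer: mvrcnRYrMD

Derivation:
Fragment 1: offset=5 data="RYrMD" -> buffer=?????RYrMD
Fragment 2: offset=0 data="mvrcn" -> buffer=mvrcnRYrMD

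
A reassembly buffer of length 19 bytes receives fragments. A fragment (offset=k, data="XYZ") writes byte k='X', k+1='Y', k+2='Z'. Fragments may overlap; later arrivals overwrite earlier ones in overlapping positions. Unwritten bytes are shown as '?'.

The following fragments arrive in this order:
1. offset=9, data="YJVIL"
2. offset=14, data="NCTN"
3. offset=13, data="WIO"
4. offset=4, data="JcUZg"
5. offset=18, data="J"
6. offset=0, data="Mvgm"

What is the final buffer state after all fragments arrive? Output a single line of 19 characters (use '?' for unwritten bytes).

Fragment 1: offset=9 data="YJVIL" -> buffer=?????????YJVIL?????
Fragment 2: offset=14 data="NCTN" -> buffer=?????????YJVILNCTN?
Fragment 3: offset=13 data="WIO" -> buffer=?????????YJVIWIOTN?
Fragment 4: offset=4 data="JcUZg" -> buffer=????JcUZgYJVIWIOTN?
Fragment 5: offset=18 data="J" -> buffer=????JcUZgYJVIWIOTNJ
Fragment 6: offset=0 data="Mvgm" -> buffer=MvgmJcUZgYJVIWIOTNJ

Answer: MvgmJcUZgYJVIWIOTNJ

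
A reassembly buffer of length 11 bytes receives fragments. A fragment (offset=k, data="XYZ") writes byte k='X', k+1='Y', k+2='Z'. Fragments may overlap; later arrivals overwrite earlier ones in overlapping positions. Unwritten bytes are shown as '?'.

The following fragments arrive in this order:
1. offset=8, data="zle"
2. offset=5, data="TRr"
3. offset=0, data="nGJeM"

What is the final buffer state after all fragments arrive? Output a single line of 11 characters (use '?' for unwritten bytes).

Answer: nGJeMTRrzle

Derivation:
Fragment 1: offset=8 data="zle" -> buffer=????????zle
Fragment 2: offset=5 data="TRr" -> buffer=?????TRrzle
Fragment 3: offset=0 data="nGJeM" -> buffer=nGJeMTRrzle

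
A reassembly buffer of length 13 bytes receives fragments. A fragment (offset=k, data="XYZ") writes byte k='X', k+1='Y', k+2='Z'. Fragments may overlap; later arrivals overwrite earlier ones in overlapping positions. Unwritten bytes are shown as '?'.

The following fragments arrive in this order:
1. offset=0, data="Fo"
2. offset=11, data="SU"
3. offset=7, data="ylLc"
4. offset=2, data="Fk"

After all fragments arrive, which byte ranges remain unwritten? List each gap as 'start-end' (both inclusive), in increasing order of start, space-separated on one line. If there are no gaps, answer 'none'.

Fragment 1: offset=0 len=2
Fragment 2: offset=11 len=2
Fragment 3: offset=7 len=4
Fragment 4: offset=2 len=2
Gaps: 4-6

Answer: 4-6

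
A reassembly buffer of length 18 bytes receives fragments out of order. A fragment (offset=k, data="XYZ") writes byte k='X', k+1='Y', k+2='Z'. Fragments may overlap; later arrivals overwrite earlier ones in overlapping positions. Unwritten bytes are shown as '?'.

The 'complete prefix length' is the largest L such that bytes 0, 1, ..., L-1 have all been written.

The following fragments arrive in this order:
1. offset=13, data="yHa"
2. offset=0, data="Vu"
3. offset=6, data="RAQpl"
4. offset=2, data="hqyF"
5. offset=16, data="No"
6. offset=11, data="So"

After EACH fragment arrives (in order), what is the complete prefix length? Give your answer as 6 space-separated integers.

Fragment 1: offset=13 data="yHa" -> buffer=?????????????yHa?? -> prefix_len=0
Fragment 2: offset=0 data="Vu" -> buffer=Vu???????????yHa?? -> prefix_len=2
Fragment 3: offset=6 data="RAQpl" -> buffer=Vu????RAQpl??yHa?? -> prefix_len=2
Fragment 4: offset=2 data="hqyF" -> buffer=VuhqyFRAQpl??yHa?? -> prefix_len=11
Fragment 5: offset=16 data="No" -> buffer=VuhqyFRAQpl??yHaNo -> prefix_len=11
Fragment 6: offset=11 data="So" -> buffer=VuhqyFRAQplSoyHaNo -> prefix_len=18

Answer: 0 2 2 11 11 18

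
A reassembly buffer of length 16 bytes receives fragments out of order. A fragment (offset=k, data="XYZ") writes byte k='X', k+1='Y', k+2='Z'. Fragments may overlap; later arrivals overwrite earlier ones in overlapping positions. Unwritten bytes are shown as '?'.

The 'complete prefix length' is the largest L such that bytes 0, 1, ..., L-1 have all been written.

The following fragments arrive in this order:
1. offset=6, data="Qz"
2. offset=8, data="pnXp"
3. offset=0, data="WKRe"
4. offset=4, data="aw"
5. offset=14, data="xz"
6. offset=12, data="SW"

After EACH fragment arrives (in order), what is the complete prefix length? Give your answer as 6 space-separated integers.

Answer: 0 0 4 12 12 16

Derivation:
Fragment 1: offset=6 data="Qz" -> buffer=??????Qz???????? -> prefix_len=0
Fragment 2: offset=8 data="pnXp" -> buffer=??????QzpnXp???? -> prefix_len=0
Fragment 3: offset=0 data="WKRe" -> buffer=WKRe??QzpnXp???? -> prefix_len=4
Fragment 4: offset=4 data="aw" -> buffer=WKReawQzpnXp???? -> prefix_len=12
Fragment 5: offset=14 data="xz" -> buffer=WKReawQzpnXp??xz -> prefix_len=12
Fragment 6: offset=12 data="SW" -> buffer=WKReawQzpnXpSWxz -> prefix_len=16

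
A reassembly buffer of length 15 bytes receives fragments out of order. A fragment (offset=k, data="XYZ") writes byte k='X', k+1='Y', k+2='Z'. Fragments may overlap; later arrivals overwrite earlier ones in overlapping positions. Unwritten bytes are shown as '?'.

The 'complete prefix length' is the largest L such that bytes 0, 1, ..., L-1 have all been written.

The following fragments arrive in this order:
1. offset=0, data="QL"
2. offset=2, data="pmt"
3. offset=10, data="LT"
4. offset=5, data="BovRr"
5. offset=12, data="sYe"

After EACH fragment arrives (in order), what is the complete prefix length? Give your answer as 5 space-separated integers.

Fragment 1: offset=0 data="QL" -> buffer=QL????????????? -> prefix_len=2
Fragment 2: offset=2 data="pmt" -> buffer=QLpmt?????????? -> prefix_len=5
Fragment 3: offset=10 data="LT" -> buffer=QLpmt?????LT??? -> prefix_len=5
Fragment 4: offset=5 data="BovRr" -> buffer=QLpmtBovRrLT??? -> prefix_len=12
Fragment 5: offset=12 data="sYe" -> buffer=QLpmtBovRrLTsYe -> prefix_len=15

Answer: 2 5 5 12 15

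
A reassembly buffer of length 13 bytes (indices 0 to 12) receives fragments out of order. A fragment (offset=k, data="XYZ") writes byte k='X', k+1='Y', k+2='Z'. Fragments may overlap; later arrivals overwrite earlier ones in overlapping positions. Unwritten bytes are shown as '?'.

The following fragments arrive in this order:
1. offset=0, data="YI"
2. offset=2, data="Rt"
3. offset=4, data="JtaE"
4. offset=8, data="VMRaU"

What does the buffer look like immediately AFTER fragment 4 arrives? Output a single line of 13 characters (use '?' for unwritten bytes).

Fragment 1: offset=0 data="YI" -> buffer=YI???????????
Fragment 2: offset=2 data="Rt" -> buffer=YIRt?????????
Fragment 3: offset=4 data="JtaE" -> buffer=YIRtJtaE?????
Fragment 4: offset=8 data="VMRaU" -> buffer=YIRtJtaEVMRaU

Answer: YIRtJtaEVMRaU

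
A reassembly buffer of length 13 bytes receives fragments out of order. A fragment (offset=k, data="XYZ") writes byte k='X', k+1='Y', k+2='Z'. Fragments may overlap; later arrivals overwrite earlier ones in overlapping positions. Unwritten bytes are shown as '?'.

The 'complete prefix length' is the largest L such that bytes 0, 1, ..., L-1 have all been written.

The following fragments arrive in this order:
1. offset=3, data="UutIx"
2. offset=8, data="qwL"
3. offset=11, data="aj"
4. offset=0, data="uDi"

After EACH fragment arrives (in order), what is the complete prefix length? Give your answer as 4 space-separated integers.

Answer: 0 0 0 13

Derivation:
Fragment 1: offset=3 data="UutIx" -> buffer=???UutIx????? -> prefix_len=0
Fragment 2: offset=8 data="qwL" -> buffer=???UutIxqwL?? -> prefix_len=0
Fragment 3: offset=11 data="aj" -> buffer=???UutIxqwLaj -> prefix_len=0
Fragment 4: offset=0 data="uDi" -> buffer=uDiUutIxqwLaj -> prefix_len=13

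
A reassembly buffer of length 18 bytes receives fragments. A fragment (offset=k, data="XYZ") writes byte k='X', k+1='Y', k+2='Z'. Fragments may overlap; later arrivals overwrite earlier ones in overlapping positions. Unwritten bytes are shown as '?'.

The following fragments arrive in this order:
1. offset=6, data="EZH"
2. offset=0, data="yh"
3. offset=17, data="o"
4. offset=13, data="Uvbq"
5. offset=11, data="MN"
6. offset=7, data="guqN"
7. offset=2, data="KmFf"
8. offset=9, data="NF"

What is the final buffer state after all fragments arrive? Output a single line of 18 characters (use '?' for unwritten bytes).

Fragment 1: offset=6 data="EZH" -> buffer=??????EZH?????????
Fragment 2: offset=0 data="yh" -> buffer=yh????EZH?????????
Fragment 3: offset=17 data="o" -> buffer=yh????EZH????????o
Fragment 4: offset=13 data="Uvbq" -> buffer=yh????EZH????Uvbqo
Fragment 5: offset=11 data="MN" -> buffer=yh????EZH??MNUvbqo
Fragment 6: offset=7 data="guqN" -> buffer=yh????EguqNMNUvbqo
Fragment 7: offset=2 data="KmFf" -> buffer=yhKmFfEguqNMNUvbqo
Fragment 8: offset=9 data="NF" -> buffer=yhKmFfEguNFMNUvbqo

Answer: yhKmFfEguNFMNUvbqo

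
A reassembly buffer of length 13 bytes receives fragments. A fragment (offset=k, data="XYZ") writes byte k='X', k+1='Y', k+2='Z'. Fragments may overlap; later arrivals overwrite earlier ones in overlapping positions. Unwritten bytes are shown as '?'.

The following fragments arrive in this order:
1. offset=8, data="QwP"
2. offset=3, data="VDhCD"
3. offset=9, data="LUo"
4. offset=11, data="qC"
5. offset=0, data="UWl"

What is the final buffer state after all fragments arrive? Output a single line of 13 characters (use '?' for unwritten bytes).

Fragment 1: offset=8 data="QwP" -> buffer=????????QwP??
Fragment 2: offset=3 data="VDhCD" -> buffer=???VDhCDQwP??
Fragment 3: offset=9 data="LUo" -> buffer=???VDhCDQLUo?
Fragment 4: offset=11 data="qC" -> buffer=???VDhCDQLUqC
Fragment 5: offset=0 data="UWl" -> buffer=UWlVDhCDQLUqC

Answer: UWlVDhCDQLUqC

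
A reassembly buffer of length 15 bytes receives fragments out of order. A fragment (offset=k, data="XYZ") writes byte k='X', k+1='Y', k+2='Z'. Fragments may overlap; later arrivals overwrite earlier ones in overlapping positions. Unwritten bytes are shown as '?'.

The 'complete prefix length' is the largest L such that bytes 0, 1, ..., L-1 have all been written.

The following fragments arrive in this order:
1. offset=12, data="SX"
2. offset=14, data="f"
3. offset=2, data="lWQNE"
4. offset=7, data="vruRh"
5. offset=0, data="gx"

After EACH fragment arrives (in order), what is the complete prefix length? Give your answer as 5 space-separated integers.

Answer: 0 0 0 0 15

Derivation:
Fragment 1: offset=12 data="SX" -> buffer=????????????SX? -> prefix_len=0
Fragment 2: offset=14 data="f" -> buffer=????????????SXf -> prefix_len=0
Fragment 3: offset=2 data="lWQNE" -> buffer=??lWQNE?????SXf -> prefix_len=0
Fragment 4: offset=7 data="vruRh" -> buffer=??lWQNEvruRhSXf -> prefix_len=0
Fragment 5: offset=0 data="gx" -> buffer=gxlWQNEvruRhSXf -> prefix_len=15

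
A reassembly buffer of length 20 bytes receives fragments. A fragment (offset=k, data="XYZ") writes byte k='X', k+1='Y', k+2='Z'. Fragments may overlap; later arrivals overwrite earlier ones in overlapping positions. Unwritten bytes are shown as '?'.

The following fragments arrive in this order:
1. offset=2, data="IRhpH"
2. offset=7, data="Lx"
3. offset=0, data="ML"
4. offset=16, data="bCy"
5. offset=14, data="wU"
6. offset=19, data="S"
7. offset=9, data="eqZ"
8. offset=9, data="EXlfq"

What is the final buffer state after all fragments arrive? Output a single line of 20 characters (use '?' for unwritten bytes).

Fragment 1: offset=2 data="IRhpH" -> buffer=??IRhpH?????????????
Fragment 2: offset=7 data="Lx" -> buffer=??IRhpHLx???????????
Fragment 3: offset=0 data="ML" -> buffer=MLIRhpHLx???????????
Fragment 4: offset=16 data="bCy" -> buffer=MLIRhpHLx???????bCy?
Fragment 5: offset=14 data="wU" -> buffer=MLIRhpHLx?????wUbCy?
Fragment 6: offset=19 data="S" -> buffer=MLIRhpHLx?????wUbCyS
Fragment 7: offset=9 data="eqZ" -> buffer=MLIRhpHLxeqZ??wUbCyS
Fragment 8: offset=9 data="EXlfq" -> buffer=MLIRhpHLxEXlfqwUbCyS

Answer: MLIRhpHLxEXlfqwUbCyS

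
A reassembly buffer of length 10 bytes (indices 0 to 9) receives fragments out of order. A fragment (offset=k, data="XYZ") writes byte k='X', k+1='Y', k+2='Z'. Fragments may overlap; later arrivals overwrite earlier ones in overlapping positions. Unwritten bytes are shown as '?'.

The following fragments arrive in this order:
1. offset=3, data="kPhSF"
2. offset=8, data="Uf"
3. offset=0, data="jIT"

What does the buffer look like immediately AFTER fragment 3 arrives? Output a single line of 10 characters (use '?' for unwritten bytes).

Answer: jITkPhSFUf

Derivation:
Fragment 1: offset=3 data="kPhSF" -> buffer=???kPhSF??
Fragment 2: offset=8 data="Uf" -> buffer=???kPhSFUf
Fragment 3: offset=0 data="jIT" -> buffer=jITkPhSFUf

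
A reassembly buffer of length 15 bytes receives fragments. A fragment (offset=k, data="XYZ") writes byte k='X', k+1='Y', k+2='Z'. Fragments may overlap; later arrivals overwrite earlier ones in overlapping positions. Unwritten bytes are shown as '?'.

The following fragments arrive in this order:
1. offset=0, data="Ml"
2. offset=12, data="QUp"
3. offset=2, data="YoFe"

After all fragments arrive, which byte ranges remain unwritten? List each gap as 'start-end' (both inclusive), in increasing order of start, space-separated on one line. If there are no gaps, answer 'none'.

Answer: 6-11

Derivation:
Fragment 1: offset=0 len=2
Fragment 2: offset=12 len=3
Fragment 3: offset=2 len=4
Gaps: 6-11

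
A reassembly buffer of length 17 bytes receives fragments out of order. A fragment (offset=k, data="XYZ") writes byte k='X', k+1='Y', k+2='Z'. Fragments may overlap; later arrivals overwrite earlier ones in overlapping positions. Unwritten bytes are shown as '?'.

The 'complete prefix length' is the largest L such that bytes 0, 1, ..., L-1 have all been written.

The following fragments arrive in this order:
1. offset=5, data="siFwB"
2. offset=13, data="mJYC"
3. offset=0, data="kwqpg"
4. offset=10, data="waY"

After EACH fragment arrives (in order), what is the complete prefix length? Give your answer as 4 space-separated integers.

Fragment 1: offset=5 data="siFwB" -> buffer=?????siFwB??????? -> prefix_len=0
Fragment 2: offset=13 data="mJYC" -> buffer=?????siFwB???mJYC -> prefix_len=0
Fragment 3: offset=0 data="kwqpg" -> buffer=kwqpgsiFwB???mJYC -> prefix_len=10
Fragment 4: offset=10 data="waY" -> buffer=kwqpgsiFwBwaYmJYC -> prefix_len=17

Answer: 0 0 10 17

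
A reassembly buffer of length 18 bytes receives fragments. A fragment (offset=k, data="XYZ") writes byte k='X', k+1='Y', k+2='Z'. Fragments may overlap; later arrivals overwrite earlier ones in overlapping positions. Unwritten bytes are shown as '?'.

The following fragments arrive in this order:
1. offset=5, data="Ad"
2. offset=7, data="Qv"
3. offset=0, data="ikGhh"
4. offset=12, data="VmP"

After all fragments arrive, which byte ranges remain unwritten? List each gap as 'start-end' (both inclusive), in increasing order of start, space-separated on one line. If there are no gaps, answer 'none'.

Answer: 9-11 15-17

Derivation:
Fragment 1: offset=5 len=2
Fragment 2: offset=7 len=2
Fragment 3: offset=0 len=5
Fragment 4: offset=12 len=3
Gaps: 9-11 15-17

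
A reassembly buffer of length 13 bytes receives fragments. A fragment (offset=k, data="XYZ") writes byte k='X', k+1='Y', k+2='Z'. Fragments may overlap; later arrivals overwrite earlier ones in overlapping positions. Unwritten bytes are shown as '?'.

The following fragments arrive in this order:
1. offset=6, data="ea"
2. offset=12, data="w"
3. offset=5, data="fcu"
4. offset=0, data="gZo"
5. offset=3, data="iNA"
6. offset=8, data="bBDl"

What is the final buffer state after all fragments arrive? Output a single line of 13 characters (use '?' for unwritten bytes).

Answer: gZoiNAcubBDlw

Derivation:
Fragment 1: offset=6 data="ea" -> buffer=??????ea?????
Fragment 2: offset=12 data="w" -> buffer=??????ea????w
Fragment 3: offset=5 data="fcu" -> buffer=?????fcu????w
Fragment 4: offset=0 data="gZo" -> buffer=gZo??fcu????w
Fragment 5: offset=3 data="iNA" -> buffer=gZoiNAcu????w
Fragment 6: offset=8 data="bBDl" -> buffer=gZoiNAcubBDlw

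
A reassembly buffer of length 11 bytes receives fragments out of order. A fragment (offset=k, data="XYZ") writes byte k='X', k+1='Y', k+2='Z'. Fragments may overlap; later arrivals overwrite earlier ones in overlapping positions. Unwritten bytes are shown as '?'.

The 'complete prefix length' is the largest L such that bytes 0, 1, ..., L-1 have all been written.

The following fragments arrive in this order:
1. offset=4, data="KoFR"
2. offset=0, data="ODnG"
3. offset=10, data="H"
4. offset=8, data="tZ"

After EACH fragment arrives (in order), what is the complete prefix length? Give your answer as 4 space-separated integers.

Fragment 1: offset=4 data="KoFR" -> buffer=????KoFR??? -> prefix_len=0
Fragment 2: offset=0 data="ODnG" -> buffer=ODnGKoFR??? -> prefix_len=8
Fragment 3: offset=10 data="H" -> buffer=ODnGKoFR??H -> prefix_len=8
Fragment 4: offset=8 data="tZ" -> buffer=ODnGKoFRtZH -> prefix_len=11

Answer: 0 8 8 11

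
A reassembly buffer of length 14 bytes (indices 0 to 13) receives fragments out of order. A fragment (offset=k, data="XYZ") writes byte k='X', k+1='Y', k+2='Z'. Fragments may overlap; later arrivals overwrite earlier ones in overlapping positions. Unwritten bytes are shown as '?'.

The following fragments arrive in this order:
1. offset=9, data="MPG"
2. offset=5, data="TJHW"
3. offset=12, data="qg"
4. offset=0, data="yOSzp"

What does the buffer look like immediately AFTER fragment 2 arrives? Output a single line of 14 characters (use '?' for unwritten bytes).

Fragment 1: offset=9 data="MPG" -> buffer=?????????MPG??
Fragment 2: offset=5 data="TJHW" -> buffer=?????TJHWMPG??

Answer: ?????TJHWMPG??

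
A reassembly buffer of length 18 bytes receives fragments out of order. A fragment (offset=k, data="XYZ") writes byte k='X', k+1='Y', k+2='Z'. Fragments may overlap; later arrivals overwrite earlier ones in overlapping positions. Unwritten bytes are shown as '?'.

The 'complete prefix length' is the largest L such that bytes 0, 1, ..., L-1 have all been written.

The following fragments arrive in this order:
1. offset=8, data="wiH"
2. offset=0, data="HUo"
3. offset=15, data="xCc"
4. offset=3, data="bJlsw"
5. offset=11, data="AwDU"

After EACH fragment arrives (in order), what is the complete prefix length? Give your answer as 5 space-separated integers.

Answer: 0 3 3 11 18

Derivation:
Fragment 1: offset=8 data="wiH" -> buffer=????????wiH??????? -> prefix_len=0
Fragment 2: offset=0 data="HUo" -> buffer=HUo?????wiH??????? -> prefix_len=3
Fragment 3: offset=15 data="xCc" -> buffer=HUo?????wiH????xCc -> prefix_len=3
Fragment 4: offset=3 data="bJlsw" -> buffer=HUobJlswwiH????xCc -> prefix_len=11
Fragment 5: offset=11 data="AwDU" -> buffer=HUobJlswwiHAwDUxCc -> prefix_len=18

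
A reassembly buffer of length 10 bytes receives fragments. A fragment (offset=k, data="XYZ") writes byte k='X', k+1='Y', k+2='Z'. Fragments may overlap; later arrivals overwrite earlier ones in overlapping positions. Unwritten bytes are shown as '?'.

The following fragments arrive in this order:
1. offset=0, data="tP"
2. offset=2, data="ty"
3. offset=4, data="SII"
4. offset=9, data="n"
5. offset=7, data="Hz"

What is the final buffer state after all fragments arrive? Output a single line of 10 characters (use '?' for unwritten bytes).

Answer: tPtySIIHzn

Derivation:
Fragment 1: offset=0 data="tP" -> buffer=tP????????
Fragment 2: offset=2 data="ty" -> buffer=tPty??????
Fragment 3: offset=4 data="SII" -> buffer=tPtySII???
Fragment 4: offset=9 data="n" -> buffer=tPtySII??n
Fragment 5: offset=7 data="Hz" -> buffer=tPtySIIHzn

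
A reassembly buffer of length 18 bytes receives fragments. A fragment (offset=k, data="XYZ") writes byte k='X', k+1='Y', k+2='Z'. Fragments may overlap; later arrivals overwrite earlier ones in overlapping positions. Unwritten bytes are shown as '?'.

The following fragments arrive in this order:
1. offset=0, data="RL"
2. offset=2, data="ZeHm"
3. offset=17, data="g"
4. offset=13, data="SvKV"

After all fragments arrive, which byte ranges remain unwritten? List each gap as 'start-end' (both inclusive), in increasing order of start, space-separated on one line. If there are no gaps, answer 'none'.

Fragment 1: offset=0 len=2
Fragment 2: offset=2 len=4
Fragment 3: offset=17 len=1
Fragment 4: offset=13 len=4
Gaps: 6-12

Answer: 6-12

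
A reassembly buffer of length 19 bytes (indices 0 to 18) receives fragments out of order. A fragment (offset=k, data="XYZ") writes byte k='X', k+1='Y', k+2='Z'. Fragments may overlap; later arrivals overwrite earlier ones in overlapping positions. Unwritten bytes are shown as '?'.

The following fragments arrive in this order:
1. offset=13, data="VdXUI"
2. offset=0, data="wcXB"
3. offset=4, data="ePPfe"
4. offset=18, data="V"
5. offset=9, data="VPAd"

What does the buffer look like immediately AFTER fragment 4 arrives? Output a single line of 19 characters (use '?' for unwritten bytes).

Answer: wcXBePPfe????VdXUIV

Derivation:
Fragment 1: offset=13 data="VdXUI" -> buffer=?????????????VdXUI?
Fragment 2: offset=0 data="wcXB" -> buffer=wcXB?????????VdXUI?
Fragment 3: offset=4 data="ePPfe" -> buffer=wcXBePPfe????VdXUI?
Fragment 4: offset=18 data="V" -> buffer=wcXBePPfe????VdXUIV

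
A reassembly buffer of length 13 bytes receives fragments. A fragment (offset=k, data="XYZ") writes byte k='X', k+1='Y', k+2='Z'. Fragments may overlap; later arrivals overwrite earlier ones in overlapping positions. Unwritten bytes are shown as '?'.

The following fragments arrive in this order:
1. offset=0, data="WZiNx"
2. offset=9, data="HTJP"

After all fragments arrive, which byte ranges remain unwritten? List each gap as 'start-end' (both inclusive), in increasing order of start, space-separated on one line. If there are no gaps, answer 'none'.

Fragment 1: offset=0 len=5
Fragment 2: offset=9 len=4
Gaps: 5-8

Answer: 5-8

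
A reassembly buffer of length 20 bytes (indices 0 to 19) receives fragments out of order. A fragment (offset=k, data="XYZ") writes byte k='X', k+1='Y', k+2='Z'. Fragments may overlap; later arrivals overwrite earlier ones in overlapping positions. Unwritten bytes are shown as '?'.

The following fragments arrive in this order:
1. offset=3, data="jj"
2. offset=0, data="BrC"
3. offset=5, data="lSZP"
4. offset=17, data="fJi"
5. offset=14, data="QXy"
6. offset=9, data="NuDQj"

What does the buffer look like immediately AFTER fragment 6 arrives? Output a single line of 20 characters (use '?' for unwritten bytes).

Fragment 1: offset=3 data="jj" -> buffer=???jj???????????????
Fragment 2: offset=0 data="BrC" -> buffer=BrCjj???????????????
Fragment 3: offset=5 data="lSZP" -> buffer=BrCjjlSZP???????????
Fragment 4: offset=17 data="fJi" -> buffer=BrCjjlSZP????????fJi
Fragment 5: offset=14 data="QXy" -> buffer=BrCjjlSZP?????QXyfJi
Fragment 6: offset=9 data="NuDQj" -> buffer=BrCjjlSZPNuDQjQXyfJi

Answer: BrCjjlSZPNuDQjQXyfJi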